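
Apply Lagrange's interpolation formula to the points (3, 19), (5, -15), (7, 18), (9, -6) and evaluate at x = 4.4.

Lagrange interpolation formula:
P(x) = Σ yᵢ × Lᵢ(x)
where Lᵢ(x) = Π_{j≠i} (x - xⱼ)/(xᵢ - xⱼ)

L_0(4.4) = (4.4 - 5)/(3 - 5) × (4.4 - 7)/(3 - 7) × (4.4 - 9)/(3 - 9) = 0.149500
L_1(4.4) = (4.4 - 3)/(5 - 3) × (4.4 - 7)/(5 - 7) × (4.4 - 9)/(5 - 9) = 1.046500
L_2(4.4) = (4.4 - 3)/(7 - 3) × (4.4 - 5)/(7 - 5) × (4.4 - 9)/(7 - 9) = -0.241500
L_3(4.4) = (4.4 - 3)/(9 - 3) × (4.4 - 5)/(9 - 5) × (4.4 - 7)/(9 - 7) = 0.045500

P(4.4) = 19×L_0(4.4) + (-15)×L_1(4.4) + 18×L_2(4.4) + (-6)×L_3(4.4)
P(4.4) = -17.477000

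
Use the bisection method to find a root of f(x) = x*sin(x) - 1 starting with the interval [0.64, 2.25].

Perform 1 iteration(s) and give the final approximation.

f(x) = x*sin(x) - 1
Initial interval: [0.64, 2.25]

Iteration 1:
  c_1 = (0.640000 + 2.250000)/2 = 1.445000
  f(c_1) = f(1.445000) = 0.433582
  f(a) × f(c) < 0, new interval: [0.640000, 1.445000]

After 1 iteration(s), the approximation is c_1 = 1.445000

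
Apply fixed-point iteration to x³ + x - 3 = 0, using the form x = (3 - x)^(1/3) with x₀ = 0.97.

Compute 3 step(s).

Equation: x³ + x - 3 = 0
Fixed-point form: x = (3 - x)^(1/3)
x₀ = 0.97

x_1 = g(0.970000) = 1.266189
x_2 = g(1.266189) = 1.201344
x_3 = g(1.201344) = 1.216138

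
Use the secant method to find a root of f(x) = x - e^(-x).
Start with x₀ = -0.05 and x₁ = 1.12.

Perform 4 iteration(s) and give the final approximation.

f(x) = x - e^(-x)
x₀ = -0.05, x₁ = 1.12

Secant formula: x_{n+1} = x_n - f(x_n)(x_n - x_{n-1})/(f(x_n) - f(x_{n-1}))

Iteration 1:
  f(-0.050000) = -1.101271
  f(1.120000) = 0.793720
  x_2 = 1.120000 - 0.793720×(1.120000 - (-0.050000))/(0.793720 - (-1.101271))
       = 0.629944
Iteration 2:
  f(1.120000) = 0.793720
  f(0.629944) = 0.097322
  x_3 = 0.629944 - 0.097322×(0.629944 - 1.120000)/(0.097322 - 0.793720)
       = 0.561458
Iteration 3:
  f(0.629944) = 0.097322
  f(0.561458) = -0.008919
  x_4 = 0.561458 - (-0.008919)×(0.561458 - 0.629944)/(-0.008919 - 0.097322)
       = 0.567207
Iteration 4:
  f(0.561458) = -0.008919
  f(0.567207) = 0.000100
  x_5 = 0.567207 - 0.000100×(0.567207 - 0.561458)/(0.000100 - (-0.008919))
       = 0.567143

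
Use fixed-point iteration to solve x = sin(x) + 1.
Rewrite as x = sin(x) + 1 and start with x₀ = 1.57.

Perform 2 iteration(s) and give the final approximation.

Equation: x = sin(x) + 1
Fixed-point form: x = sin(x) + 1
x₀ = 1.57

x_1 = g(1.570000) = 2.000000
x_2 = g(2.000000) = 1.909298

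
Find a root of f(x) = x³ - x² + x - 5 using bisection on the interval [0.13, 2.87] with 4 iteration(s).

f(x) = x³ - x² + x - 5
Initial interval: [0.13, 2.87]

Iteration 1:
  c_1 = (0.130000 + 2.870000)/2 = 1.500000
  f(c_1) = f(1.500000) = -2.375000
  f(a) × f(c) ≥ 0, new interval: [1.500000, 2.870000]
Iteration 2:
  c_2 = (1.500000 + 2.870000)/2 = 2.185000
  f(c_2) = f(2.185000) = 2.842457
  f(a) × f(c) < 0, new interval: [1.500000, 2.185000]
Iteration 3:
  c_3 = (1.500000 + 2.185000)/2 = 1.842500
  f(c_3) = f(1.842500) = -0.297376
  f(a) × f(c) ≥ 0, new interval: [1.842500, 2.185000]
Iteration 4:
  c_4 = (1.842500 + 2.185000)/2 = 2.013750
  f(c_4) = f(2.013750) = 1.124698
  f(a) × f(c) < 0, new interval: [1.842500, 2.013750]

After 4 iteration(s), the approximation is c_4 = 2.013750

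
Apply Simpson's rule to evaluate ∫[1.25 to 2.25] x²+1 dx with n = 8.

f(x) = x²+1
a = 1.25, b = 2.25, n = 8
h = (b - a)/n = 0.125000

Simpson's rule: (h/3)[f(x₀) + 4f(x₁) + 2f(x₂) + ... + f(xₙ)]

x_0 = 1.2500, f(x_0) = 2.562500, coefficient = 1
x_1 = 1.3750, f(x_1) = 2.890625, coefficient = 4
x_2 = 1.5000, f(x_2) = 3.250000, coefficient = 2
x_3 = 1.6250, f(x_3) = 3.640625, coefficient = 4
x_4 = 1.7500, f(x_4) = 4.062500, coefficient = 2
x_5 = 1.8750, f(x_5) = 4.515625, coefficient = 4
x_6 = 2.0000, f(x_6) = 5.000000, coefficient = 2
x_7 = 2.1250, f(x_7) = 5.515625, coefficient = 4
x_8 = 2.2500, f(x_8) = 6.062500, coefficient = 1

I ≈ (0.125000/3) × 99.500000 = 4.145833
Exact value: 4.145833
Error: 0.000000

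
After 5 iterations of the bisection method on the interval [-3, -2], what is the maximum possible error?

Bisection error bound: |error| ≤ (b-a)/2^n
|error| ≤ (-2 - (-3))/2^5 = 1/2^5
|error| ≤ 0.0312500000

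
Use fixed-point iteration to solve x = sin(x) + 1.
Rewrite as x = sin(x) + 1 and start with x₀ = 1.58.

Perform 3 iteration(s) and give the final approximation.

Equation: x = sin(x) + 1
Fixed-point form: x = sin(x) + 1
x₀ = 1.58

x_1 = g(1.580000) = 1.999958
x_2 = g(1.999958) = 1.909315
x_3 = g(1.909315) = 1.943248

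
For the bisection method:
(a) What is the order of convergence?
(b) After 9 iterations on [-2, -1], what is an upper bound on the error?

(a) Bisection has linear (order 1) convergence; the error is halved each step.

(b) Error bound = (b-a)/2^n = (-1 - (-2))/2^{9}
    = 1/2^{9}

(a) 1 (linear); (b) error ≤ 1.95e-03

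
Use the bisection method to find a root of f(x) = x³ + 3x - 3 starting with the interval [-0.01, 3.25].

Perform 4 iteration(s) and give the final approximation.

f(x) = x³ + 3x - 3
Initial interval: [-0.01, 3.25]

Iteration 1:
  c_1 = (-0.010000 + 3.250000)/2 = 1.620000
  f(c_1) = f(1.620000) = 6.111528
  f(a) × f(c) < 0, new interval: [-0.010000, 1.620000]
Iteration 2:
  c_2 = (-0.010000 + 1.620000)/2 = 0.805000
  f(c_2) = f(0.805000) = -0.063340
  f(a) × f(c) ≥ 0, new interval: [0.805000, 1.620000]
Iteration 3:
  c_3 = (0.805000 + 1.620000)/2 = 1.212500
  f(c_3) = f(1.212500) = 2.420064
  f(a) × f(c) < 0, new interval: [0.805000, 1.212500]
Iteration 4:
  c_4 = (0.805000 + 1.212500)/2 = 1.008750
  f(c_4) = f(1.008750) = 1.052730
  f(a) × f(c) < 0, new interval: [0.805000, 1.008750]

After 4 iteration(s), the approximation is c_4 = 1.008750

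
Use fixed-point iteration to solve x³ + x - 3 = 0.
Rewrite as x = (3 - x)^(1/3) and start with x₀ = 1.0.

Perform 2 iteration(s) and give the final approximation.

Equation: x³ + x - 3 = 0
Fixed-point form: x = (3 - x)^(1/3)
x₀ = 1.0

x_1 = g(1.000000) = 1.259921
x_2 = g(1.259921) = 1.202790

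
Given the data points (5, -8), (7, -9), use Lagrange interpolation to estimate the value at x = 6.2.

Lagrange interpolation formula:
P(x) = Σ yᵢ × Lᵢ(x)
where Lᵢ(x) = Π_{j≠i} (x - xⱼ)/(xᵢ - xⱼ)

L_0(6.2) = (6.2 - 7)/(5 - 7) = 0.400000
L_1(6.2) = (6.2 - 5)/(7 - 5) = 0.600000

P(6.2) = (-8)×L_0(6.2) + (-9)×L_1(6.2)
P(6.2) = -8.600000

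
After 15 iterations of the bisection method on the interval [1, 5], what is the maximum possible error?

Bisection error bound: |error| ≤ (b-a)/2^n
|error| ≤ (5 - 1)/2^15 = 4/2^15
|error| ≤ 0.0001220703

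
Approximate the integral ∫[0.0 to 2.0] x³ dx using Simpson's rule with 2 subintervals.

f(x) = x³
a = 0.0, b = 2.0, n = 2
h = (b - a)/n = 1.000000

Simpson's rule: (h/3)[f(x₀) + 4f(x₁) + 2f(x₂) + ... + f(xₙ)]

x_0 = 0.0000, f(x_0) = 0.000000, coefficient = 1
x_1 = 1.0000, f(x_1) = 1.000000, coefficient = 4
x_2 = 2.0000, f(x_2) = 8.000000, coefficient = 1

I ≈ (1.000000/3) × 12.000000 = 4.000000
Exact value: 4.000000
Error: 0.000000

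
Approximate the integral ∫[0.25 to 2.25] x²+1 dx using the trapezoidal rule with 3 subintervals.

f(x) = x²+1
a = 0.25, b = 2.25, n = 3
h = (b - a)/n = 0.666667

Trapezoidal rule: (h/2)[f(x₀) + 2f(x₁) + 2f(x₂) + ... + f(xₙ)]

x_0 = 0.2500, f(x_0) = 1.062500, coefficient = 1
x_1 = 0.9167, f(x_1) = 1.840278, coefficient = 2
x_2 = 1.5833, f(x_2) = 3.506944, coefficient = 2
x_3 = 2.2500, f(x_3) = 6.062500, coefficient = 1

I ≈ (0.666667/2) × 17.819444 = 5.939815
Exact value: 5.791667
Error: 0.148148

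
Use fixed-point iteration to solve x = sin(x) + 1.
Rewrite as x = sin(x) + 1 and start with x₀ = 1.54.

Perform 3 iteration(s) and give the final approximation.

Equation: x = sin(x) + 1
Fixed-point form: x = sin(x) + 1
x₀ = 1.54

x_1 = g(1.540000) = 1.999526
x_2 = g(1.999526) = 1.909495
x_3 = g(1.909495) = 1.943188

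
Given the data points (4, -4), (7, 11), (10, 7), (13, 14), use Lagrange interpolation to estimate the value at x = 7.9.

Lagrange interpolation formula:
P(x) = Σ yᵢ × Lᵢ(x)
where Lᵢ(x) = Π_{j≠i} (x - xⱼ)/(xᵢ - xⱼ)

L_0(7.9) = (7.9 - 7)/(4 - 7) × (7.9 - 10)/(4 - 10) × (7.9 - 13)/(4 - 13) = -0.059500
L_1(7.9) = (7.9 - 4)/(7 - 4) × (7.9 - 10)/(7 - 10) × (7.9 - 13)/(7 - 13) = 0.773500
L_2(7.9) = (7.9 - 4)/(10 - 4) × (7.9 - 7)/(10 - 7) × (7.9 - 13)/(10 - 13) = 0.331500
L_3(7.9) = (7.9 - 4)/(13 - 4) × (7.9 - 7)/(13 - 7) × (7.9 - 10)/(13 - 10) = -0.045500

P(7.9) = (-4)×L_0(7.9) + 11×L_1(7.9) + 7×L_2(7.9) + 14×L_3(7.9)
P(7.9) = 10.430000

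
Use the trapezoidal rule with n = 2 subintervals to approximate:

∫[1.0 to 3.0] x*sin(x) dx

f(x) = x*sin(x)
a = 1.0, b = 3.0, n = 2
h = (b - a)/n = 1.000000

Trapezoidal rule: (h/2)[f(x₀) + 2f(x₁) + 2f(x₂) + ... + f(xₙ)]

x_0 = 1.0000, f(x_0) = 0.841471, coefficient = 1
x_1 = 2.0000, f(x_1) = 1.818595, coefficient = 2
x_2 = 3.0000, f(x_2) = 0.423360, coefficient = 1

I ≈ (1.000000/2) × 4.902021 = 2.451010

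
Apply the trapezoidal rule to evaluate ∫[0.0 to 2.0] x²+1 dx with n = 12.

f(x) = x²+1
a = 0.0, b = 2.0, n = 12
h = (b - a)/n = 0.166667

Trapezoidal rule: (h/2)[f(x₀) + 2f(x₁) + 2f(x₂) + ... + f(xₙ)]

x_0 = 0.0000, f(x_0) = 1.000000, coefficient = 1
x_1 = 0.1667, f(x_1) = 1.027778, coefficient = 2
x_2 = 0.3333, f(x_2) = 1.111111, coefficient = 2
x_3 = 0.5000, f(x_3) = 1.250000, coefficient = 2
x_4 = 0.6667, f(x_4) = 1.444444, coefficient = 2
x_5 = 0.8333, f(x_5) = 1.694444, coefficient = 2
x_6 = 1.0000, f(x_6) = 2.000000, coefficient = 2
x_7 = 1.1667, f(x_7) = 2.361111, coefficient = 2
x_8 = 1.3333, f(x_8) = 2.777778, coefficient = 2
x_9 = 1.5000, f(x_9) = 3.250000, coefficient = 2
x_10 = 1.6667, f(x_10) = 3.777778, coefficient = 2
x_11 = 1.8333, f(x_11) = 4.361111, coefficient = 2
x_12 = 2.0000, f(x_12) = 5.000000, coefficient = 1

I ≈ (0.166667/2) × 56.111111 = 4.675926
Exact value: 4.666667
Error: 0.009259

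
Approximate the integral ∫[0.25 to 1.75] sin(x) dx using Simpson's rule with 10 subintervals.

f(x) = sin(x)
a = 0.25, b = 1.75, n = 10
h = (b - a)/n = 0.150000

Simpson's rule: (h/3)[f(x₀) + 4f(x₁) + 2f(x₂) + ... + f(xₙ)]

x_0 = 0.2500, f(x_0) = 0.247404, coefficient = 1
x_1 = 0.4000, f(x_1) = 0.389418, coefficient = 4
x_2 = 0.5500, f(x_2) = 0.522687, coefficient = 2
x_3 = 0.7000, f(x_3) = 0.644218, coefficient = 4
x_4 = 0.8500, f(x_4) = 0.751280, coefficient = 2
x_5 = 1.0000, f(x_5) = 0.841471, coefficient = 4
x_6 = 1.1500, f(x_6) = 0.912764, coefficient = 2
x_7 = 1.3000, f(x_7) = 0.963558, coefficient = 4
x_8 = 1.4500, f(x_8) = 0.992713, coefficient = 2
x_9 = 1.6000, f(x_9) = 0.999574, coefficient = 4
x_10 = 1.7500, f(x_10) = 0.983986, coefficient = 1

I ≈ (0.150000/3) × 22.943234 = 1.147162
Exact value: 1.147158
Error: 0.000003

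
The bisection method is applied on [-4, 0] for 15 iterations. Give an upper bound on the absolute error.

Bisection error bound: |error| ≤ (b-a)/2^n
|error| ≤ (0 - (-4))/2^15 = 4/2^15
|error| ≤ 0.0001220703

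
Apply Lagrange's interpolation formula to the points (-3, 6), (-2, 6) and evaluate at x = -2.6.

Lagrange interpolation formula:
P(x) = Σ yᵢ × Lᵢ(x)
where Lᵢ(x) = Π_{j≠i} (x - xⱼ)/(xᵢ - xⱼ)

L_0(-2.6) = (-2.6 - (-2))/(-3 - (-2)) = 0.600000
L_1(-2.6) = (-2.6 - (-3))/(-2 - (-3)) = 0.400000

P(-2.6) = 6×L_0(-2.6) + 6×L_1(-2.6)
P(-2.6) = 6.000000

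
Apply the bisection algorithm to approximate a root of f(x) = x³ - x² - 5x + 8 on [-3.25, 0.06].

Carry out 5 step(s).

f(x) = x³ - x² - 5x + 8
Initial interval: [-3.25, 0.06]

Iteration 1:
  c_1 = (-3.250000 + 0.060000)/2 = -1.595000
  f(c_1) = f(-1.595000) = 9.373255
  f(a) × f(c) < 0, new interval: [-3.250000, -1.595000]
Iteration 2:
  c_2 = (-3.250000 + (-1.595000))/2 = -2.422500
  f(c_2) = f(-2.422500) = 0.027537
  f(a) × f(c) < 0, new interval: [-3.250000, -2.422500]
Iteration 3:
  c_3 = (-3.250000 + (-2.422500))/2 = -2.836250
  f(c_3) = f(-2.836250) = -8.678750
  f(a) × f(c) ≥ 0, new interval: [-2.836250, -2.422500]
Iteration 4:
  c_4 = (-2.836250 + (-2.422500))/2 = -2.629375
  f(c_4) = f(-2.629375) = -3.945219
  f(a) × f(c) ≥ 0, new interval: [-2.629375, -2.422500]
Iteration 5:
  c_5 = (-2.629375 + (-2.422500))/2 = -2.525937
  f(c_5) = f(-2.525937) = -1.867064
  f(a) × f(c) ≥ 0, new interval: [-2.525937, -2.422500]

After 5 iteration(s), the approximation is c_5 = -2.525937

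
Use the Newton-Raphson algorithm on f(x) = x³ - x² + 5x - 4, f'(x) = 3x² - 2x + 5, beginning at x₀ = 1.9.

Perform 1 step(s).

f(x) = x³ - x² + 5x - 4
f'(x) = 3x² - 2x + 5
x₀ = 1.9

Newton-Raphson formula: x_{n+1} = x_n - f(x_n)/f'(x_n)

Iteration 1:
  f(1.900000) = 8.749000
  f'(1.900000) = 12.030000
  x_1 = 1.900000 - 8.749000/12.030000 = 1.172735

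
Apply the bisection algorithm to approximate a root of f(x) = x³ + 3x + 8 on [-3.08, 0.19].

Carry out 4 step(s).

f(x) = x³ + 3x + 8
Initial interval: [-3.08, 0.19]

Iteration 1:
  c_1 = (-3.080000 + 0.190000)/2 = -1.445000
  f(c_1) = f(-1.445000) = 0.647804
  f(a) × f(c) < 0, new interval: [-3.080000, -1.445000]
Iteration 2:
  c_2 = (-3.080000 + (-1.445000))/2 = -2.262500
  f(c_2) = f(-2.262500) = -10.369025
  f(a) × f(c) ≥ 0, new interval: [-2.262500, -1.445000]
Iteration 3:
  c_3 = (-2.262500 + (-1.445000))/2 = -1.853750
  f(c_3) = f(-1.853750) = -3.931456
  f(a) × f(c) ≥ 0, new interval: [-1.853750, -1.445000]
Iteration 4:
  c_4 = (-1.853750 + (-1.445000))/2 = -1.649375
  f(c_4) = f(-1.649375) = -1.435147
  f(a) × f(c) ≥ 0, new interval: [-1.649375, -1.445000]

After 4 iteration(s), the approximation is c_4 = -1.649375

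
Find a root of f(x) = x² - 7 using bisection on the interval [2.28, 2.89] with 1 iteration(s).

f(x) = x² - 7
Initial interval: [2.28, 2.89]

Iteration 1:
  c_1 = (2.280000 + 2.890000)/2 = 2.585000
  f(c_1) = f(2.585000) = -0.317775
  f(a) × f(c) ≥ 0, new interval: [2.585000, 2.890000]

After 1 iteration(s), the approximation is c_1 = 2.585000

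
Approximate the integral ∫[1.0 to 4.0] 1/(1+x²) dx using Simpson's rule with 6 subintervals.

f(x) = 1/(1+x²)
a = 1.0, b = 4.0, n = 6
h = (b - a)/n = 0.500000

Simpson's rule: (h/3)[f(x₀) + 4f(x₁) + 2f(x₂) + ... + f(xₙ)]

x_0 = 1.0000, f(x_0) = 0.500000, coefficient = 1
x_1 = 1.5000, f(x_1) = 0.307692, coefficient = 4
x_2 = 2.0000, f(x_2) = 0.200000, coefficient = 2
x_3 = 2.5000, f(x_3) = 0.137931, coefficient = 4
x_4 = 3.0000, f(x_4) = 0.100000, coefficient = 2
x_5 = 3.5000, f(x_5) = 0.075472, coefficient = 4
x_6 = 4.0000, f(x_6) = 0.058824, coefficient = 1

I ≈ (0.500000/3) × 3.243204 = 0.540534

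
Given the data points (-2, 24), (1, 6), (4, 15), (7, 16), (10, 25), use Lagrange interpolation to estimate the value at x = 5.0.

Lagrange interpolation formula:
P(x) = Σ yᵢ × Lᵢ(x)
where Lᵢ(x) = Π_{j≠i} (x - xⱼ)/(xᵢ - xⱼ)

L_0(5.0) = (5.0 - 1)/(-2 - 1) × (5.0 - 4)/(-2 - 4) × (5.0 - 7)/(-2 - 7) × (5.0 - 10)/(-2 - 10) = 0.020576
L_1(5.0) = (5.0 - (-2))/(1 - (-2)) × (5.0 - 4)/(1 - 4) × (5.0 - 7)/(1 - 7) × (5.0 - 10)/(1 - 10) = -0.144033
L_2(5.0) = (5.0 - (-2))/(4 - (-2)) × (5.0 - 1)/(4 - 1) × (5.0 - 7)/(4 - 7) × (5.0 - 10)/(4 - 10) = 0.864198
L_3(5.0) = (5.0 - (-2))/(7 - (-2)) × (5.0 - 1)/(7 - 1) × (5.0 - 4)/(7 - 4) × (5.0 - 10)/(7 - 10) = 0.288066
L_4(5.0) = (5.0 - (-2))/(10 - (-2)) × (5.0 - 1)/(10 - 1) × (5.0 - 4)/(10 - 4) × (5.0 - 7)/(10 - 7) = -0.028807

P(5.0) = 24×L_0(5.0) + 6×L_1(5.0) + 15×L_2(5.0) + 16×L_3(5.0) + 25×L_4(5.0)
P(5.0) = 16.481481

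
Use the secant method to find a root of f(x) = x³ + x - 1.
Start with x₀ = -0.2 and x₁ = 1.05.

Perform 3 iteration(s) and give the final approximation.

f(x) = x³ + x - 1
x₀ = -0.2, x₁ = 1.05

Secant formula: x_{n+1} = x_n - f(x_n)(x_n - x_{n-1})/(f(x_n) - f(x_{n-1}))

Iteration 1:
  f(-0.200000) = -1.208000
  f(1.050000) = 1.207625
  x_2 = 1.050000 - 1.207625×(1.050000 - (-0.200000))/(1.207625 - (-1.208000))
       = 0.425097
Iteration 2:
  f(1.050000) = 1.207625
  f(0.425097) = -0.498085
  x_3 = 0.425097 - (-0.498085)×(0.425097 - 1.050000)/(-0.498085 - 1.207625)
       = 0.607575
Iteration 3:
  f(0.425097) = -0.498085
  f(0.607575) = -0.168140
  x_4 = 0.607575 - (-0.168140)×(0.607575 - 0.425097)/(-0.168140 - (-0.498085))
       = 0.700566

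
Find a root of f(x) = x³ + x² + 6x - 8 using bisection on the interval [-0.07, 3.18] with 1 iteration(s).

f(x) = x³ + x² + 6x - 8
Initial interval: [-0.07, 3.18]

Iteration 1:
  c_1 = (-0.070000 + 3.180000)/2 = 1.555000
  f(c_1) = f(1.555000) = 7.508054
  f(a) × f(c) < 0, new interval: [-0.070000, 1.555000]

After 1 iteration(s), the approximation is c_1 = 1.555000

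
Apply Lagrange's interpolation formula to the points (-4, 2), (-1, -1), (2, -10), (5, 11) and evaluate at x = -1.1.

Lagrange interpolation formula:
P(x) = Σ yᵢ × Lᵢ(x)
where Lᵢ(x) = Π_{j≠i} (x - xⱼ)/(xᵢ - xⱼ)

L_0(-1.1) = (-1.1 - (-1))/(-4 - (-1)) × (-1.1 - 2)/(-4 - 2) × (-1.1 - 5)/(-4 - 5) = 0.011673
L_1(-1.1) = (-1.1 - (-4))/(-1 - (-4)) × (-1.1 - 2)/(-1 - 2) × (-1.1 - 5)/(-1 - 5) = 1.015537
L_2(-1.1) = (-1.1 - (-4))/(2 - (-4)) × (-1.1 - (-1))/(2 - (-1)) × (-1.1 - 5)/(2 - 5) = -0.032759
L_3(-1.1) = (-1.1 - (-4))/(5 - (-4)) × (-1.1 - (-1))/(5 - (-1)) × (-1.1 - 2)/(5 - 2) = 0.005549

P(-1.1) = 2×L_0(-1.1) + (-1)×L_1(-1.1) + (-10)×L_2(-1.1) + 11×L_3(-1.1)
P(-1.1) = -0.603556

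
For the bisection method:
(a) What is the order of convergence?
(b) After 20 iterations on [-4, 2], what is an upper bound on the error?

(a) Bisection has linear (order 1) convergence; the error is halved each step.

(b) Error bound = (b-a)/2^n = (2 - (-4))/2^{20}
    = 6/2^{20}

(a) 1 (linear); (b) error ≤ 5.72e-06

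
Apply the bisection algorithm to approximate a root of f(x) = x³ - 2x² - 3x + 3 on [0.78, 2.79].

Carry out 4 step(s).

f(x) = x³ - 2x² - 3x + 3
Initial interval: [0.78, 2.79]

Iteration 1:
  c_1 = (0.780000 + 2.790000)/2 = 1.785000
  f(c_1) = f(1.785000) = -3.040038
  f(a) × f(c) ≥ 0, new interval: [1.785000, 2.790000]
Iteration 2:
  c_2 = (1.785000 + 2.790000)/2 = 2.287500
  f(c_2) = f(2.287500) = -2.358111
  f(a) × f(c) ≥ 0, new interval: [2.287500, 2.790000]
Iteration 3:
  c_3 = (2.287500 + 2.790000)/2 = 2.538750
  f(c_3) = f(2.538750) = -1.143871
  f(a) × f(c) ≥ 0, new interval: [2.538750, 2.790000]
Iteration 4:
  c_4 = (2.538750 + 2.790000)/2 = 2.664375
  f(c_4) = f(2.664375) = -0.276797
  f(a) × f(c) ≥ 0, new interval: [2.664375, 2.790000]

After 4 iteration(s), the approximation is c_4 = 2.664375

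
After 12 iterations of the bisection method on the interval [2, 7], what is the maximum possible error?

Bisection error bound: |error| ≤ (b-a)/2^n
|error| ≤ (7 - 2)/2^12 = 5/2^12
|error| ≤ 0.0012207031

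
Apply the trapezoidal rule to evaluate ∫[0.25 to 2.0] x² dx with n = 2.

f(x) = x²
a = 0.25, b = 2.0, n = 2
h = (b - a)/n = 0.875000

Trapezoidal rule: (h/2)[f(x₀) + 2f(x₁) + 2f(x₂) + ... + f(xₙ)]

x_0 = 0.2500, f(x_0) = 0.062500, coefficient = 1
x_1 = 1.1250, f(x_1) = 1.265625, coefficient = 2
x_2 = 2.0000, f(x_2) = 4.000000, coefficient = 1

I ≈ (0.875000/2) × 6.593750 = 2.884766
Exact value: 2.661458
Error: 0.223307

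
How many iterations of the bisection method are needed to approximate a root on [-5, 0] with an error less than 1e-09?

We need (b-a)/2^n ≤ 1e-09
(0 - (-5))/2^n ≤ 1e-09
5/2^n ≤ 1e-09
2^n ≥ 5000000000
n ≥ log₂(5000000000) = 32.22
n ≥ 33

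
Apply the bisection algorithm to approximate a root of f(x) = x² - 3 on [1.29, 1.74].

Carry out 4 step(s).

f(x) = x² - 3
Initial interval: [1.29, 1.74]

Iteration 1:
  c_1 = (1.290000 + 1.740000)/2 = 1.515000
  f(c_1) = f(1.515000) = -0.704775
  f(a) × f(c) ≥ 0, new interval: [1.515000, 1.740000]
Iteration 2:
  c_2 = (1.515000 + 1.740000)/2 = 1.627500
  f(c_2) = f(1.627500) = -0.351244
  f(a) × f(c) ≥ 0, new interval: [1.627500, 1.740000]
Iteration 3:
  c_3 = (1.627500 + 1.740000)/2 = 1.683750
  f(c_3) = f(1.683750) = -0.164986
  f(a) × f(c) ≥ 0, new interval: [1.683750, 1.740000]
Iteration 4:
  c_4 = (1.683750 + 1.740000)/2 = 1.711875
  f(c_4) = f(1.711875) = -0.069484
  f(a) × f(c) ≥ 0, new interval: [1.711875, 1.740000]

After 4 iteration(s), the approximation is c_4 = 1.711875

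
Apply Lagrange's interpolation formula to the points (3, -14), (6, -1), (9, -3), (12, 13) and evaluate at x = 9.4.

Lagrange interpolation formula:
P(x) = Σ yᵢ × Lᵢ(x)
where Lᵢ(x) = Π_{j≠i} (x - xⱼ)/(xᵢ - xⱼ)

L_0(9.4) = (9.4 - 6)/(3 - 6) × (9.4 - 9)/(3 - 9) × (9.4 - 12)/(3 - 12) = 0.021827
L_1(9.4) = (9.4 - 3)/(6 - 3) × (9.4 - 9)/(6 - 9) × (9.4 - 12)/(6 - 12) = -0.123259
L_2(9.4) = (9.4 - 3)/(9 - 3) × (9.4 - 6)/(9 - 6) × (9.4 - 12)/(9 - 12) = 1.047704
L_3(9.4) = (9.4 - 3)/(12 - 3) × (9.4 - 6)/(12 - 6) × (9.4 - 9)/(12 - 9) = 0.053728

P(9.4) = (-14)×L_0(9.4) + (-1)×L_1(9.4) + (-3)×L_2(9.4) + 13×L_3(9.4)
P(9.4) = -2.626963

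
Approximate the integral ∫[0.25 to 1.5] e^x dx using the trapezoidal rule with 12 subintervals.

f(x) = e^x
a = 0.25, b = 1.5, n = 12
h = (b - a)/n = 0.104167

Trapezoidal rule: (h/2)[f(x₀) + 2f(x₁) + 2f(x₂) + ... + f(xₙ)]

x_0 = 0.2500, f(x_0) = 1.284025, coefficient = 1
x_1 = 0.3542, f(x_1) = 1.424993, coefficient = 2
x_2 = 0.4583, f(x_2) = 1.581436, coefficient = 2
x_3 = 0.5625, f(x_3) = 1.755055, coefficient = 2
x_4 = 0.6667, f(x_4) = 1.947734, coefficient = 2
x_5 = 0.7708, f(x_5) = 2.161567, coefficient = 2
x_6 = 0.8750, f(x_6) = 2.398875, coefficient = 2
x_7 = 0.9792, f(x_7) = 2.662237, coefficient = 2
x_8 = 1.0833, f(x_8) = 2.954512, coefficient = 2
x_9 = 1.1875, f(x_9) = 3.278874, coefficient = 2
x_10 = 1.2917, f(x_10) = 3.638846, coefficient = 2
x_11 = 1.3958, f(x_11) = 4.038338, coefficient = 2
x_12 = 1.5000, f(x_12) = 4.481689, coefficient = 1

I ≈ (0.104167/2) × 61.450647 = 3.200555
Exact value: 3.197664
Error: 0.002891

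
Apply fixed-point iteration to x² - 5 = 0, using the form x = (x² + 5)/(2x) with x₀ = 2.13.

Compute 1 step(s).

Equation: x² - 5 = 0
Fixed-point form: x = (x² + 5)/(2x)
x₀ = 2.13

x_1 = g(2.130000) = 2.238709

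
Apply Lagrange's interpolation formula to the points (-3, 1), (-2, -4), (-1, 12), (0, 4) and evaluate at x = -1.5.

Lagrange interpolation formula:
P(x) = Σ yᵢ × Lᵢ(x)
where Lᵢ(x) = Π_{j≠i} (x - xⱼ)/(xᵢ - xⱼ)

L_0(-1.5) = (-1.5 - (-2))/(-3 - (-2)) × (-1.5 - (-1))/(-3 - (-1)) × (-1.5 - 0)/(-3 - 0) = -0.062500
L_1(-1.5) = (-1.5 - (-3))/(-2 - (-3)) × (-1.5 - (-1))/(-2 - (-1)) × (-1.5 - 0)/(-2 - 0) = 0.562500
L_2(-1.5) = (-1.5 - (-3))/(-1 - (-3)) × (-1.5 - (-2))/(-1 - (-2)) × (-1.5 - 0)/(-1 - 0) = 0.562500
L_3(-1.5) = (-1.5 - (-3))/(0 - (-3)) × (-1.5 - (-2))/(0 - (-2)) × (-1.5 - (-1))/(0 - (-1)) = -0.062500

P(-1.5) = 1×L_0(-1.5) + (-4)×L_1(-1.5) + 12×L_2(-1.5) + 4×L_3(-1.5)
P(-1.5) = 4.187500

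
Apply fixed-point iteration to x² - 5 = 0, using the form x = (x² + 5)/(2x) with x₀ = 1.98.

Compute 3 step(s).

Equation: x² - 5 = 0
Fixed-point form: x = (x² + 5)/(2x)
x₀ = 1.98

x_1 = g(1.980000) = 2.252626
x_2 = g(2.252626) = 2.236129
x_3 = g(2.236129) = 2.236068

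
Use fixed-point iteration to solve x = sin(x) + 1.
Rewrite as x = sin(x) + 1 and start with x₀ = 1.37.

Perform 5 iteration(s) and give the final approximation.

Equation: x = sin(x) + 1
Fixed-point form: x = sin(x) + 1
x₀ = 1.37

x_1 = g(1.370000) = 1.979908
x_2 = g(1.979908) = 1.917475
x_3 = g(1.917475) = 1.940507
x_4 = g(1.940507) = 1.932432
x_5 = g(1.932432) = 1.935319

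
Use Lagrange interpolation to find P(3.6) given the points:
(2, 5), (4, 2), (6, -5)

Lagrange interpolation formula:
P(x) = Σ yᵢ × Lᵢ(x)
where Lᵢ(x) = Π_{j≠i} (x - xⱼ)/(xᵢ - xⱼ)

L_0(3.6) = (3.6 - 4)/(2 - 4) × (3.6 - 6)/(2 - 6) = 0.120000
L_1(3.6) = (3.6 - 2)/(4 - 2) × (3.6 - 6)/(4 - 6) = 0.960000
L_2(3.6) = (3.6 - 2)/(6 - 2) × (3.6 - 4)/(6 - 4) = -0.080000

P(3.6) = 5×L_0(3.6) + 2×L_1(3.6) + (-5)×L_2(3.6)
P(3.6) = 2.920000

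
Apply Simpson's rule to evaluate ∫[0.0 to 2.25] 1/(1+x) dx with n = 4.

f(x) = 1/(1+x)
a = 0.0, b = 2.25, n = 4
h = (b - a)/n = 0.562500

Simpson's rule: (h/3)[f(x₀) + 4f(x₁) + 2f(x₂) + ... + f(xₙ)]

x_0 = 0.0000, f(x_0) = 1.000000, coefficient = 1
x_1 = 0.5625, f(x_1) = 0.640000, coefficient = 4
x_2 = 1.1250, f(x_2) = 0.470588, coefficient = 2
x_3 = 1.6875, f(x_3) = 0.372093, coefficient = 4
x_4 = 2.2500, f(x_4) = 0.307692, coefficient = 1

I ≈ (0.562500/3) × 6.297241 = 1.180733
Exact value: 1.178655
Error: 0.002078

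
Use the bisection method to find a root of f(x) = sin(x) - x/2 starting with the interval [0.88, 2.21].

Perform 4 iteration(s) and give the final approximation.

f(x) = sin(x) - x/2
Initial interval: [0.88, 2.21]

Iteration 1:
  c_1 = (0.880000 + 2.210000)/2 = 1.545000
  f(c_1) = f(1.545000) = 0.227167
  f(a) × f(c) ≥ 0, new interval: [1.545000, 2.210000]
Iteration 2:
  c_2 = (1.545000 + 2.210000)/2 = 1.877500
  f(c_2) = f(1.877500) = 0.014584
  f(a) × f(c) ≥ 0, new interval: [1.877500, 2.210000]
Iteration 3:
  c_3 = (1.877500 + 2.210000)/2 = 2.043750
  f(c_3) = f(2.043750) = -0.131648
  f(a) × f(c) < 0, new interval: [1.877500, 2.043750]
Iteration 4:
  c_4 = (1.877500 + 2.043750)/2 = 1.960625
  f(c_4) = f(1.960625) = -0.055338
  f(a) × f(c) < 0, new interval: [1.877500, 1.960625]

After 4 iteration(s), the approximation is c_4 = 1.960625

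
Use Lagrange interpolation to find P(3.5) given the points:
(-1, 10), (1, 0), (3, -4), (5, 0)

Lagrange interpolation formula:
P(x) = Σ yᵢ × Lᵢ(x)
where Lᵢ(x) = Π_{j≠i} (x - xⱼ)/(xᵢ - xⱼ)

L_0(3.5) = (3.5 - 1)/(-1 - 1) × (3.5 - 3)/(-1 - 3) × (3.5 - 5)/(-1 - 5) = 0.039062
L_1(3.5) = (3.5 - (-1))/(1 - (-1)) × (3.5 - 3)/(1 - 3) × (3.5 - 5)/(1 - 5) = -0.210938
L_2(3.5) = (3.5 - (-1))/(3 - (-1)) × (3.5 - 1)/(3 - 1) × (3.5 - 5)/(3 - 5) = 1.054688
L_3(3.5) = (3.5 - (-1))/(5 - (-1)) × (3.5 - 1)/(5 - 1) × (3.5 - 3)/(5 - 3) = 0.117188

P(3.5) = 10×L_0(3.5) + 0×L_1(3.5) + (-4)×L_2(3.5) + 0×L_3(3.5)
P(3.5) = -3.828125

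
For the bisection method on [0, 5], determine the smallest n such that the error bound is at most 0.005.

We need (b-a)/2^n ≤ 0.005
(5 - 0)/2^n ≤ 0.005
5/2^n ≤ 0.005
2^n ≥ 1000
n ≥ log₂(1000) = 9.97
n ≥ 10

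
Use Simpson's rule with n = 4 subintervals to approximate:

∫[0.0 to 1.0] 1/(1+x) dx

f(x) = 1/(1+x)
a = 0.0, b = 1.0, n = 4
h = (b - a)/n = 0.250000

Simpson's rule: (h/3)[f(x₀) + 4f(x₁) + 2f(x₂) + ... + f(xₙ)]

x_0 = 0.0000, f(x_0) = 1.000000, coefficient = 1
x_1 = 0.2500, f(x_1) = 0.800000, coefficient = 4
x_2 = 0.5000, f(x_2) = 0.666667, coefficient = 2
x_3 = 0.7500, f(x_3) = 0.571429, coefficient = 4
x_4 = 1.0000, f(x_4) = 0.500000, coefficient = 1

I ≈ (0.250000/3) × 8.319048 = 0.693254
Exact value: 0.693147
Error: 0.000107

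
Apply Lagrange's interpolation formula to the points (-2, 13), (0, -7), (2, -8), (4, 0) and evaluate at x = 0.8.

Lagrange interpolation formula:
P(x) = Σ yᵢ × Lᵢ(x)
where Lᵢ(x) = Π_{j≠i} (x - xⱼ)/(xᵢ - xⱼ)

L_0(0.8) = (0.8 - 0)/(-2 - 0) × (0.8 - 2)/(-2 - 2) × (0.8 - 4)/(-2 - 4) = -0.064000
L_1(0.8) = (0.8 - (-2))/(0 - (-2)) × (0.8 - 2)/(0 - 2) × (0.8 - 4)/(0 - 4) = 0.672000
L_2(0.8) = (0.8 - (-2))/(2 - (-2)) × (0.8 - 0)/(2 - 0) × (0.8 - 4)/(2 - 4) = 0.448000
L_3(0.8) = (0.8 - (-2))/(4 - (-2)) × (0.8 - 0)/(4 - 0) × (0.8 - 2)/(4 - 2) = -0.056000

P(0.8) = 13×L_0(0.8) + (-7)×L_1(0.8) + (-8)×L_2(0.8) + 0×L_3(0.8)
P(0.8) = -9.120000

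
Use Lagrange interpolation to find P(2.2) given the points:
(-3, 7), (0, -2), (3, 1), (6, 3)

Lagrange interpolation formula:
P(x) = Σ yᵢ × Lᵢ(x)
where Lᵢ(x) = Π_{j≠i} (x - xⱼ)/(xᵢ - xⱼ)

L_0(2.2) = (2.2 - 0)/(-3 - 0) × (2.2 - 3)/(-3 - 3) × (2.2 - 6)/(-3 - 6) = -0.041284
L_1(2.2) = (2.2 - (-3))/(0 - (-3)) × (2.2 - 3)/(0 - 3) × (2.2 - 6)/(0 - 6) = 0.292741
L_2(2.2) = (2.2 - (-3))/(3 - (-3)) × (2.2 - 0)/(3 - 0) × (2.2 - 6)/(3 - 6) = 0.805037
L_3(2.2) = (2.2 - (-3))/(6 - (-3)) × (2.2 - 0)/(6 - 0) × (2.2 - 3)/(6 - 3) = -0.056494

P(2.2) = 7×L_0(2.2) + (-2)×L_1(2.2) + 1×L_2(2.2) + 3×L_3(2.2)
P(2.2) = -0.238914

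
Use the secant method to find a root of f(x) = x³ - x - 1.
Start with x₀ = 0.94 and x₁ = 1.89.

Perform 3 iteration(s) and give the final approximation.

f(x) = x³ - x - 1
x₀ = 0.94, x₁ = 1.89

Secant formula: x_{n+1} = x_n - f(x_n)(x_n - x_{n-1})/(f(x_n) - f(x_{n-1}))

Iteration 1:
  f(0.940000) = -1.109416
  f(1.890000) = 3.861269
  x_2 = 1.890000 - 3.861269×(1.890000 - 0.940000)/(3.861269 - (-1.109416))
       = 1.152032
Iteration 2:
  f(1.890000) = 3.861269
  f(1.152032) = -0.623080
  x_3 = 1.152032 - (-0.623080)×(1.152032 - 1.890000)/(-0.623080 - 3.861269)
       = 1.254570
Iteration 3:
  f(1.152032) = -0.623080
  f(1.254570) = -0.279947
  x_4 = 1.254570 - (-0.279947)×(1.254570 - 1.152032)/(-0.279947 - (-0.623080))
       = 1.338225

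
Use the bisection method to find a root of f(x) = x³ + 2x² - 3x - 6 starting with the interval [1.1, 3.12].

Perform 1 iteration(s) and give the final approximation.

f(x) = x³ + 2x² - 3x - 6
Initial interval: [1.1, 3.12]

Iteration 1:
  c_1 = (1.100000 + 3.120000)/2 = 2.110000
  f(c_1) = f(2.110000) = 5.968131
  f(a) × f(c) < 0, new interval: [1.100000, 2.110000]

After 1 iteration(s), the approximation is c_1 = 2.110000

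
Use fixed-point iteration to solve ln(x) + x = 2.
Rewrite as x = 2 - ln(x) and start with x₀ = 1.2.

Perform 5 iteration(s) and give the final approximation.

Equation: ln(x) + x = 2
Fixed-point form: x = 2 - ln(x)
x₀ = 1.2

x_1 = g(1.200000) = 1.817678
x_2 = g(1.817678) = 1.402440
x_3 = g(1.402440) = 1.661786
x_4 = g(1.661786) = 1.492107
x_5 = g(1.492107) = 1.599811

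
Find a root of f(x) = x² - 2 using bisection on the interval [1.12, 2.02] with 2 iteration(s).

f(x) = x² - 2
Initial interval: [1.12, 2.02]

Iteration 1:
  c_1 = (1.120000 + 2.020000)/2 = 1.570000
  f(c_1) = f(1.570000) = 0.464900
  f(a) × f(c) < 0, new interval: [1.120000, 1.570000]
Iteration 2:
  c_2 = (1.120000 + 1.570000)/2 = 1.345000
  f(c_2) = f(1.345000) = -0.190975
  f(a) × f(c) ≥ 0, new interval: [1.345000, 1.570000]

After 2 iteration(s), the approximation is c_2 = 1.345000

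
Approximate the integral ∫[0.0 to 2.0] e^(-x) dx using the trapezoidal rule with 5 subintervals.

f(x) = e^(-x)
a = 0.0, b = 2.0, n = 5
h = (b - a)/n = 0.400000

Trapezoidal rule: (h/2)[f(x₀) + 2f(x₁) + 2f(x₂) + ... + f(xₙ)]

x_0 = 0.0000, f(x_0) = 1.000000, coefficient = 1
x_1 = 0.4000, f(x_1) = 0.670320, coefficient = 2
x_2 = 0.8000, f(x_2) = 0.449329, coefficient = 2
x_3 = 1.2000, f(x_3) = 0.301194, coefficient = 2
x_4 = 1.6000, f(x_4) = 0.201897, coefficient = 2
x_5 = 2.0000, f(x_5) = 0.135335, coefficient = 1

I ≈ (0.400000/2) × 4.380815 = 0.876163
Exact value: 0.864665
Error: 0.011498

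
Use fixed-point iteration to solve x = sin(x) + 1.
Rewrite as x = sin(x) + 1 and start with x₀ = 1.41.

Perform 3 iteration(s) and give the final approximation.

Equation: x = sin(x) + 1
Fixed-point form: x = sin(x) + 1
x₀ = 1.41

x_1 = g(1.410000) = 1.987100
x_2 = g(1.987100) = 1.914590
x_3 = g(1.914590) = 1.941483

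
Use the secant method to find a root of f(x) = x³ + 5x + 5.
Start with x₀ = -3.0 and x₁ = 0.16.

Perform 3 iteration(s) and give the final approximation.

f(x) = x³ + 5x + 5
x₀ = -3.0, x₁ = 0.16

Secant formula: x_{n+1} = x_n - f(x_n)(x_n - x_{n-1})/(f(x_n) - f(x_{n-1}))

Iteration 1:
  f(-3.000000) = -37.000000
  f(0.160000) = 5.804096
  x_2 = 0.160000 - 5.804096×(0.160000 - (-3.000000))/(5.804096 - (-37.000000))
       = -0.268486
Iteration 2:
  f(0.160000) = 5.804096
  f(-0.268486) = 3.638218
  x_3 = -0.268486 - 3.638218×(-0.268486 - 0.160000)/(3.638218 - 5.804096)
       = -0.988251
Iteration 3:
  f(-0.268486) = 3.638218
  f(-0.988251) = -0.906422
  x_4 = -0.988251 - (-0.906422)×(-0.988251 - (-0.268486))/(-0.906422 - 3.638218)
       = -0.844695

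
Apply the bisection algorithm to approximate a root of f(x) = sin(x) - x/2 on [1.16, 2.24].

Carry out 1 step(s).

f(x) = sin(x) - x/2
Initial interval: [1.16, 2.24]

Iteration 1:
  c_1 = (1.160000 + 2.240000)/2 = 1.700000
  f(c_1) = f(1.700000) = 0.141665
  f(a) × f(c) ≥ 0, new interval: [1.700000, 2.240000]

After 1 iteration(s), the approximation is c_1 = 1.700000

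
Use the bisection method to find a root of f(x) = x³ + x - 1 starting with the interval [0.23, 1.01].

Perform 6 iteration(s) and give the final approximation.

f(x) = x³ + x - 1
Initial interval: [0.23, 1.01]

Iteration 1:
  c_1 = (0.230000 + 1.010000)/2 = 0.620000
  f(c_1) = f(0.620000) = -0.141672
  f(a) × f(c) ≥ 0, new interval: [0.620000, 1.010000]
Iteration 2:
  c_2 = (0.620000 + 1.010000)/2 = 0.815000
  f(c_2) = f(0.815000) = 0.356343
  f(a) × f(c) < 0, new interval: [0.620000, 0.815000]
Iteration 3:
  c_3 = (0.620000 + 0.815000)/2 = 0.717500
  f(c_3) = f(0.717500) = 0.086873
  f(a) × f(c) < 0, new interval: [0.620000, 0.717500]
Iteration 4:
  c_4 = (0.620000 + 0.717500)/2 = 0.668750
  f(c_4) = f(0.668750) = -0.032167
  f(a) × f(c) ≥ 0, new interval: [0.668750, 0.717500]
Iteration 5:
  c_5 = (0.668750 + 0.717500)/2 = 0.693125
  f(c_5) = f(0.693125) = 0.026118
  f(a) × f(c) < 0, new interval: [0.668750, 0.693125]
Iteration 6:
  c_6 = (0.668750 + 0.693125)/2 = 0.680937
  f(c_6) = f(0.680937) = -0.003328
  f(a) × f(c) ≥ 0, new interval: [0.680937, 0.693125]

After 6 iteration(s), the approximation is c_6 = 0.680937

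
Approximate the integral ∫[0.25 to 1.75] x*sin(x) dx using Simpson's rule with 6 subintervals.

f(x) = x*sin(x)
a = 0.25, b = 1.75, n = 6
h = (b - a)/n = 0.250000

Simpson's rule: (h/3)[f(x₀) + 4f(x₁) + 2f(x₂) + ... + f(xₙ)]

x_0 = 0.2500, f(x_0) = 0.061851, coefficient = 1
x_1 = 0.5000, f(x_1) = 0.239713, coefficient = 4
x_2 = 0.7500, f(x_2) = 0.511229, coefficient = 2
x_3 = 1.0000, f(x_3) = 0.841471, coefficient = 4
x_4 = 1.2500, f(x_4) = 1.186231, coefficient = 2
x_5 = 1.5000, f(x_5) = 1.496242, coefficient = 4
x_6 = 1.7500, f(x_6) = 1.721975, coefficient = 1

I ≈ (0.250000/3) × 15.488451 = 1.290704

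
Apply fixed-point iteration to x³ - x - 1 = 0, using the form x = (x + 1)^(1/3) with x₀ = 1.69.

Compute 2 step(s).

Equation: x³ - x - 1 = 0
Fixed-point form: x = (x + 1)^(1/3)
x₀ = 1.69

x_1 = g(1.690000) = 1.390755
x_2 = g(1.390755) = 1.337145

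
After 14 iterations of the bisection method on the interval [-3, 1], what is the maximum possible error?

Bisection error bound: |error| ≤ (b-a)/2^n
|error| ≤ (1 - (-3))/2^14 = 4/2^14
|error| ≤ 0.0002441406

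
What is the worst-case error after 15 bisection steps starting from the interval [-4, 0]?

Bisection error bound: |error| ≤ (b-a)/2^n
|error| ≤ (0 - (-4))/2^15 = 4/2^15
|error| ≤ 0.0001220703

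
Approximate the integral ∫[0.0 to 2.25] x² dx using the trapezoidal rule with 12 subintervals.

f(x) = x²
a = 0.0, b = 2.25, n = 12
h = (b - a)/n = 0.187500

Trapezoidal rule: (h/2)[f(x₀) + 2f(x₁) + 2f(x₂) + ... + f(xₙ)]

x_0 = 0.0000, f(x_0) = 0.000000, coefficient = 1
x_1 = 0.1875, f(x_1) = 0.035156, coefficient = 2
x_2 = 0.3750, f(x_2) = 0.140625, coefficient = 2
x_3 = 0.5625, f(x_3) = 0.316406, coefficient = 2
x_4 = 0.7500, f(x_4) = 0.562500, coefficient = 2
x_5 = 0.9375, f(x_5) = 0.878906, coefficient = 2
x_6 = 1.1250, f(x_6) = 1.265625, coefficient = 2
x_7 = 1.3125, f(x_7) = 1.722656, coefficient = 2
x_8 = 1.5000, f(x_8) = 2.250000, coefficient = 2
x_9 = 1.6875, f(x_9) = 2.847656, coefficient = 2
x_10 = 1.8750, f(x_10) = 3.515625, coefficient = 2
x_11 = 2.0625, f(x_11) = 4.253906, coefficient = 2
x_12 = 2.2500, f(x_12) = 5.062500, coefficient = 1

I ≈ (0.187500/2) × 40.640625 = 3.810059
Exact value: 3.796875
Error: 0.013184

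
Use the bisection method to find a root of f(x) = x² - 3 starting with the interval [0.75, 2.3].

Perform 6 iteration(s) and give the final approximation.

f(x) = x² - 3
Initial interval: [0.75, 2.3]

Iteration 1:
  c_1 = (0.750000 + 2.300000)/2 = 1.525000
  f(c_1) = f(1.525000) = -0.674375
  f(a) × f(c) ≥ 0, new interval: [1.525000, 2.300000]
Iteration 2:
  c_2 = (1.525000 + 2.300000)/2 = 1.912500
  f(c_2) = f(1.912500) = 0.657656
  f(a) × f(c) < 0, new interval: [1.525000, 1.912500]
Iteration 3:
  c_3 = (1.525000 + 1.912500)/2 = 1.718750
  f(c_3) = f(1.718750) = -0.045898
  f(a) × f(c) ≥ 0, new interval: [1.718750, 1.912500]
Iteration 4:
  c_4 = (1.718750 + 1.912500)/2 = 1.815625
  f(c_4) = f(1.815625) = 0.296494
  f(a) × f(c) < 0, new interval: [1.718750, 1.815625]
Iteration 5:
  c_5 = (1.718750 + 1.815625)/2 = 1.767187
  f(c_5) = f(1.767187) = 0.122952
  f(a) × f(c) < 0, new interval: [1.718750, 1.767187]
Iteration 6:
  c_6 = (1.718750 + 1.767187)/2 = 1.742969
  f(c_6) = f(1.742969) = 0.037940
  f(a) × f(c) < 0, new interval: [1.718750, 1.742969]

After 6 iteration(s), the approximation is c_6 = 1.742969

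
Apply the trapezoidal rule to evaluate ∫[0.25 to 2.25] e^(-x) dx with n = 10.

f(x) = e^(-x)
a = 0.25, b = 2.25, n = 10
h = (b - a)/n = 0.200000

Trapezoidal rule: (h/2)[f(x₀) + 2f(x₁) + 2f(x₂) + ... + f(xₙ)]

x_0 = 0.2500, f(x_0) = 0.778801, coefficient = 1
x_1 = 0.4500, f(x_1) = 0.637628, coefficient = 2
x_2 = 0.6500, f(x_2) = 0.522046, coefficient = 2
x_3 = 0.8500, f(x_3) = 0.427415, coefficient = 2
x_4 = 1.0500, f(x_4) = 0.349938, coefficient = 2
x_5 = 1.2500, f(x_5) = 0.286505, coefficient = 2
x_6 = 1.4500, f(x_6) = 0.234570, coefficient = 2
x_7 = 1.6500, f(x_7) = 0.192050, coefficient = 2
x_8 = 1.8500, f(x_8) = 0.157237, coefficient = 2
x_9 = 2.0500, f(x_9) = 0.128735, coefficient = 2
x_10 = 2.2500, f(x_10) = 0.105399, coefficient = 1

I ≈ (0.200000/2) × 6.756447 = 0.675645
Exact value: 0.673402
Error: 0.002243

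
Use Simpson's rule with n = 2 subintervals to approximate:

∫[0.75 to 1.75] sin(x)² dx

f(x) = sin(x)²
a = 0.75, b = 1.75, n = 2
h = (b - a)/n = 0.500000

Simpson's rule: (h/3)[f(x₀) + 4f(x₁) + 2f(x₂) + ... + f(xₙ)]

x_0 = 0.7500, f(x_0) = 0.464631, coefficient = 1
x_1 = 1.2500, f(x_1) = 0.900572, coefficient = 4
x_2 = 1.7500, f(x_2) = 0.968228, coefficient = 1

I ≈ (0.500000/3) × 5.035147 = 0.839191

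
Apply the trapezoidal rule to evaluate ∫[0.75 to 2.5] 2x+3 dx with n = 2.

f(x) = 2x+3
a = 0.75, b = 2.5, n = 2
h = (b - a)/n = 0.875000

Trapezoidal rule: (h/2)[f(x₀) + 2f(x₁) + 2f(x₂) + ... + f(xₙ)]

x_0 = 0.7500, f(x_0) = 4.500000, coefficient = 1
x_1 = 1.6250, f(x_1) = 6.250000, coefficient = 2
x_2 = 2.5000, f(x_2) = 8.000000, coefficient = 1

I ≈ (0.875000/2) × 25.000000 = 10.937500
Exact value: 10.937500
Error: 0.000000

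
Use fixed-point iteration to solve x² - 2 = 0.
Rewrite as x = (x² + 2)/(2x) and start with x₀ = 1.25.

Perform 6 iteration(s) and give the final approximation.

Equation: x² - 2 = 0
Fixed-point form: x = (x² + 2)/(2x)
x₀ = 1.25

x_1 = g(1.250000) = 1.425000
x_2 = g(1.425000) = 1.414254
x_3 = g(1.414254) = 1.414214
x_4 = g(1.414214) = 1.414214
x_5 = g(1.414214) = 1.414214
x_6 = g(1.414214) = 1.414214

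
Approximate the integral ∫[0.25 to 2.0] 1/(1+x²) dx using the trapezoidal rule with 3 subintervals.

f(x) = 1/(1+x²)
a = 0.25, b = 2.0, n = 3
h = (b - a)/n = 0.583333

Trapezoidal rule: (h/2)[f(x₀) + 2f(x₁) + 2f(x₂) + ... + f(xₙ)]

x_0 = 0.2500, f(x_0) = 0.941176, coefficient = 1
x_1 = 0.8333, f(x_1) = 0.590164, coefficient = 2
x_2 = 1.4167, f(x_2) = 0.332564, coefficient = 2
x_3 = 2.0000, f(x_3) = 0.200000, coefficient = 1

I ≈ (0.583333/2) × 2.986631 = 0.871101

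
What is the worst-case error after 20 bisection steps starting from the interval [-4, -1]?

Bisection error bound: |error| ≤ (b-a)/2^n
|error| ≤ (-1 - (-4))/2^20 = 3/2^20
|error| ≤ 0.0000028610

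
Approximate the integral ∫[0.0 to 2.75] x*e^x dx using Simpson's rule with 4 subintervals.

f(x) = x*e^x
a = 0.0, b = 2.75, n = 4
h = (b - a)/n = 0.687500

Simpson's rule: (h/3)[f(x₀) + 4f(x₁) + 2f(x₂) + ... + f(xₙ)]

x_0 = 0.0000, f(x_0) = 0.000000, coefficient = 1
x_1 = 0.6875, f(x_1) = 1.367257, coefficient = 4
x_2 = 1.3750, f(x_2) = 5.438230, coefficient = 2
x_3 = 2.0625, f(x_3) = 16.222819, coefficient = 4
x_4 = 2.7500, f(x_4) = 43.017238, coefficient = 1

I ≈ (0.687500/3) × 124.254003 = 28.474876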